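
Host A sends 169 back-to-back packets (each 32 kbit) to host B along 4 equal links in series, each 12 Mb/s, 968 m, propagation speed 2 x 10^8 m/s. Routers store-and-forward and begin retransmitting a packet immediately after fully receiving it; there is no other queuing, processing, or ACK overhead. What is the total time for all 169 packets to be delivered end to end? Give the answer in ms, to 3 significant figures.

459 ms

Per-hop transmission t_tx = L/R = 32000/12000000 = 2.66667 ms.
Per-hop propagation t_prop = 968/200000000 = 0.00484 ms.
Pipeline fill: first packet needs 4·t_tx to clear all hops; remaining 168 packets each add one t_tx.
Total = (4+169-1)·t_tx + 4·t_prop = 172·2.66667 + 4·0.00484 = 459 ms.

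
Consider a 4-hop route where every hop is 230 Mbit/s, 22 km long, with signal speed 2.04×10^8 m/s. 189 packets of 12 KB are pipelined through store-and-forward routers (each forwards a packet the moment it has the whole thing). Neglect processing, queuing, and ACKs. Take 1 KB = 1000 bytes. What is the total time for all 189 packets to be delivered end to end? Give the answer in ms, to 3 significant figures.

80.6 ms

Per-hop transmission t_tx = L/R = 96000/230000000 = 0.417391 ms.
Per-hop propagation t_prop = 22000/204000000 = 0.107843 ms.
Pipeline fill: first packet needs 4·t_tx to clear all hops; remaining 188 packets each add one t_tx.
Total = (4+189-1)·t_tx + 4·t_prop = 192·0.417391 + 4·0.107843 = 80.6 ms.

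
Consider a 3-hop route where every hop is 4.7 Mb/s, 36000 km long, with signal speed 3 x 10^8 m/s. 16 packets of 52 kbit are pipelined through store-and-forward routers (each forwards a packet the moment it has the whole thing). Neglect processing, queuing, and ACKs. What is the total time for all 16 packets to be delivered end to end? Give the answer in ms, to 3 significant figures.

559 ms

Per-hop transmission t_tx = L/R = 52000/4700000 = 11.0638 ms.
Per-hop propagation t_prop = 36000000/300000000 = 120 ms.
Pipeline fill: first packet needs 3·t_tx to clear all hops; remaining 15 packets each add one t_tx.
Total = (3+16-1)·t_tx + 3·t_prop = 18·11.0638 + 3·120 = 559 ms.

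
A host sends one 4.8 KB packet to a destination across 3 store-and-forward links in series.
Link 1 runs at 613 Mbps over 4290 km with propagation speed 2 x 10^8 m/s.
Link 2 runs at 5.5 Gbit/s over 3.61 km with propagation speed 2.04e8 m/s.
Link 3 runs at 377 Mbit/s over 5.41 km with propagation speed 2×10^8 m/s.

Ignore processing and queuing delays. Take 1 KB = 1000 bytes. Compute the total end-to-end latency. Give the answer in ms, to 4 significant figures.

21.67 ms

L = 38400 bits.
Transmission delays (L/R per hop): 0.0626427, 0.00698182, 0.101857 ms; sum = 0.171481 ms.
Propagation delays (d/s per hop): 21.45, 0.0176961, 0.02705 ms; sum = 21.4947 ms.
End-to-end = 21.67 ms.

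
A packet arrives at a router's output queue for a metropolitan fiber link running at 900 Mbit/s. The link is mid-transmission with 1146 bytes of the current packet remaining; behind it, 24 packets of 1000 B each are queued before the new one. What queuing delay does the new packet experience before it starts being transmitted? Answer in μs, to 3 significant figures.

224 μs

Each queued packet: L/R = 8000/900000000 = 8.88889 μs.
24 queued → 213.333 μs.
Plus remaining 9168 bits of current packet: 10.1867 μs.
Queuing delay = 224 μs.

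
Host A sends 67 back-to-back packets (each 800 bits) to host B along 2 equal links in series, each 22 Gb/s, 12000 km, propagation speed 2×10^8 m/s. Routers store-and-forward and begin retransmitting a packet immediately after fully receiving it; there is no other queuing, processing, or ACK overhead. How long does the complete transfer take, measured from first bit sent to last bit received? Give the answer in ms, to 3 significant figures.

Per-hop transmission t_tx = L/R = 800/22000000000 = 3.63636e-05 ms.
Per-hop propagation t_prop = 12000000/200000000 = 60 ms.
Pipeline fill: first packet needs 2·t_tx to clear all hops; remaining 66 packets each add one t_tx.
Total = (2+67-1)·t_tx + 2·t_prop = 68·3.63636e-05 + 2·60 = 120 ms.

120 ms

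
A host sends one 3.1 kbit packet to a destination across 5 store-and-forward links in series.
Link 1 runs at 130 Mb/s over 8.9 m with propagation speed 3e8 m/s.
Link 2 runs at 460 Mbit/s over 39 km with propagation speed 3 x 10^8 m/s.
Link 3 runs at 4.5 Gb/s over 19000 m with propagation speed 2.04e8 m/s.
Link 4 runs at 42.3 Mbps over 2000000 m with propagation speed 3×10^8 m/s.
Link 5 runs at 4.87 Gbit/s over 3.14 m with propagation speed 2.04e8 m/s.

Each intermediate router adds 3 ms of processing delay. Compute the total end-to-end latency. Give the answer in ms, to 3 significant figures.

19.0 ms

L = 3100 bits.
Transmission delays (L/R per hop): 0.0238462, 0.00673913, 0.000688889, 0.0732861, 0.00063655 ms; sum = 0.105197 ms.
Propagation delays (d/s per hop): 2.96667e-05, 0.13, 0.0931373, 6.66667, 1.53922e-05 ms; sum = 6.88985 ms.
Processing at 4 router(s): 4 × 3 ms = 12 ms.
End-to-end = 19.0 ms.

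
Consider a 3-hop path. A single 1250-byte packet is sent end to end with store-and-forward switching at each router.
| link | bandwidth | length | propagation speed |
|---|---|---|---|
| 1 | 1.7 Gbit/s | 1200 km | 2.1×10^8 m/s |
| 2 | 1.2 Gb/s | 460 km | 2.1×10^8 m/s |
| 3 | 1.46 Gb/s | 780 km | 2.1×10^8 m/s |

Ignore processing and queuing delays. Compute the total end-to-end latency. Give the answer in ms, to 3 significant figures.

L = 1250 × 8 = 10000 bits.
Transmission delays (L/R per hop): 0.00588235, 0.00833333, 0.00684932 ms; sum = 0.021065 ms.
Propagation delays (d/s per hop): 5.71429, 2.19048, 3.71429 ms; sum = 11.619 ms.
End-to-end = 11.6 ms.

11.6 ms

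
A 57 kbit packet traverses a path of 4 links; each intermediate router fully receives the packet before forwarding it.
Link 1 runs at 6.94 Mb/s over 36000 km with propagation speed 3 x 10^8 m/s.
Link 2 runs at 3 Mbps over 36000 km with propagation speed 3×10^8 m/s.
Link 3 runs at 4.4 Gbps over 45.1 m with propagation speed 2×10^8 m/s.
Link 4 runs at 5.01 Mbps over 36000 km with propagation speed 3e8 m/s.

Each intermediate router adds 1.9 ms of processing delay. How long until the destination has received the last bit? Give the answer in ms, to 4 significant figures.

L = 57000 bits.
Transmission delays (L/R per hop): 8.21326, 19, 0.0129545, 11.3772 ms; sum = 38.6035 ms.
Propagation delays (d/s per hop): 120, 120, 0.0002255, 120 ms; sum = 360 ms.
Processing at 3 router(s): 3 × 1.9 ms = 5.7 ms.
End-to-end = 404.3 ms.

404.3 ms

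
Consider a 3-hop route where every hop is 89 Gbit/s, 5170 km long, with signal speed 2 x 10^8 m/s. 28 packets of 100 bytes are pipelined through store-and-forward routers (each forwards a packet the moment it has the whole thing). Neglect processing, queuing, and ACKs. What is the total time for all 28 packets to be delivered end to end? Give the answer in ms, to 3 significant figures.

77.6 ms

Per-hop transmission t_tx = L/R = 800/89000000000 = 8.98876e-06 ms.
Per-hop propagation t_prop = 5170000/200000000 = 25.85 ms.
Pipeline fill: first packet needs 3·t_tx to clear all hops; remaining 27 packets each add one t_tx.
Total = (3+28-1)·t_tx + 3·t_prop = 30·8.98876e-06 + 3·25.85 = 77.6 ms.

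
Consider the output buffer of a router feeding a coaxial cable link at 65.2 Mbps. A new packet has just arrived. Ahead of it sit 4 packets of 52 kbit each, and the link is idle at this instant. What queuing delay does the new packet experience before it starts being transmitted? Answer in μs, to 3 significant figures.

3190 μs

Each queued packet: L/R = 52000/65200000 = 797.546 μs.
4 queued → 3190.18 μs.
Queuing delay = 3190 μs.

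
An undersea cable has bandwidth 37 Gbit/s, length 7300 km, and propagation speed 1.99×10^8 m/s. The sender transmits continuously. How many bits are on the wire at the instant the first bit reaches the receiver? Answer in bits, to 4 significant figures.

Propagation delay = 7300000 / 199000000 = 0.0366834 s.
BDP = R × t_prop = 37000000000 × 0.0366834 = 1357290000 bits.

1357000000 bits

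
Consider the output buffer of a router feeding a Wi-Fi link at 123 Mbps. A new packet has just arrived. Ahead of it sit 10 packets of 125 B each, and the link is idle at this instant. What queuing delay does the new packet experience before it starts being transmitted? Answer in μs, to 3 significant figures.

81.3 μs

Each queued packet: L/R = 1000/123000000 = 8.13008 μs.
10 queued → 81.3008 μs.
Queuing delay = 81.3 μs.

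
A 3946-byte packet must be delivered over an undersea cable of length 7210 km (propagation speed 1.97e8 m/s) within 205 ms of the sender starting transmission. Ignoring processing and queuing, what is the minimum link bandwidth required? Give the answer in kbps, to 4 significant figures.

L = 31568 bits.
Propagation delay = 7210000 / 197000000 = 36.599 ms.
Transmission budget = 205 − 36.599 = 168.401 ms.
R ≥ L / t_tx = 31568 bits / 0.168401 s = 187.5 kbps.

187.5 kbps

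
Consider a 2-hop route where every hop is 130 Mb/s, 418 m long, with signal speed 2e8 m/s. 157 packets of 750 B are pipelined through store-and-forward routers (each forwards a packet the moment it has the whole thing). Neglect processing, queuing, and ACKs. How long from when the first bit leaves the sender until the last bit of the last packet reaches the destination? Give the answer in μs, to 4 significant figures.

Per-hop transmission t_tx = L/R = 6000/130000000 = 46.1538 μs.
Per-hop propagation t_prop = 418/200000000 = 2.09 μs.
Pipeline fill: first packet needs 2·t_tx to clear all hops; remaining 156 packets each add one t_tx.
Total = (2+157-1)·t_tx + 2·t_prop = 158·46.1538 + 2·2.09 = 7296 μs.

7296 μs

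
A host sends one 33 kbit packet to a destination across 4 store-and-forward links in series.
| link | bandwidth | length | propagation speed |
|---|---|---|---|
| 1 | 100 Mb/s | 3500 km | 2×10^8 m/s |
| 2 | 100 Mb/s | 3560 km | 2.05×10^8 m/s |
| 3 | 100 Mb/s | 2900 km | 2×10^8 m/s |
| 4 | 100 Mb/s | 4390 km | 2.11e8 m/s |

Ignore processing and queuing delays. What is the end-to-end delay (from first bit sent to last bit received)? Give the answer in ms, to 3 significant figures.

71.5 ms

L = 33000 bits.
Transmission delay per hop = L/R = 33000/100000000 = 0.33 ms; 4 hops → 1.32 ms.
Propagation delays (d/s per hop): 17.5, 17.3659, 14.5, 20.8057 ms; sum = 70.1715 ms.
End-to-end = 71.5 ms.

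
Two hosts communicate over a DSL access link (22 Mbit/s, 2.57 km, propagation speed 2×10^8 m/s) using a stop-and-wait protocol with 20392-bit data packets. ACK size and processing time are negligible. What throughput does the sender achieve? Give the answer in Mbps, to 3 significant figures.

21.4 Mbps

t_tx = L/R = 20392/22000000 = 0.000926909 s.
t_prop = 2570/200000000 = 1.285e-05 s; RTT = 2.57e-05 s.
Cycle = t_tx + RTT = 0.000952609 s.
Throughput = L / cycle = 20392 / 0.000952609 = 21.4 Mbps.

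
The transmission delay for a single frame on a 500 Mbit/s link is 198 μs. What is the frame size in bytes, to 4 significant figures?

L = R × t_tx = 500000000 b/s × 0.000198 s = 99000 bits.
In bytes: 99000 / 8 = 12380 bytes.

12380 bytes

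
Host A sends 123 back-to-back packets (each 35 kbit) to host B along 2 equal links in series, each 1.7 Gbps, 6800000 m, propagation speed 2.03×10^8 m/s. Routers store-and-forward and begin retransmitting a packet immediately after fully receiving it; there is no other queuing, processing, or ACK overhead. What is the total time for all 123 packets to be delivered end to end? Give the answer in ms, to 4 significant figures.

Per-hop transmission t_tx = L/R = 35000/1700000000 = 0.0205882 ms.
Per-hop propagation t_prop = 6800000/2.03e+08 = 33.4975 ms.
Pipeline fill: first packet needs 2·t_tx to clear all hops; remaining 122 packets each add one t_tx.
Total = (2+123-1)·t_tx + 2·t_prop = 124·0.0205882 + 2·33.4975 = 69.55 ms.

69.55 ms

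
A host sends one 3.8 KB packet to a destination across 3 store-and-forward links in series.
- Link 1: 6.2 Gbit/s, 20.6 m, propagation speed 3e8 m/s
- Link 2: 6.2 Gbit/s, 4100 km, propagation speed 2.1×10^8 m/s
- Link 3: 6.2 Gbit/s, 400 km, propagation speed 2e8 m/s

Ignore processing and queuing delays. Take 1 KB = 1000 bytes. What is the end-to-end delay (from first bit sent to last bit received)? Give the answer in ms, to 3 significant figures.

L = 30400 bits.
Transmission delay per hop = L/R = 30400/6200000000 = 0.00490323 ms; 3 hops → 0.0147097 ms.
Propagation delays (d/s per hop): 6.86667e-05, 19.5238, 2 ms; sum = 21.5239 ms.
End-to-end = 21.5 ms.

21.5 ms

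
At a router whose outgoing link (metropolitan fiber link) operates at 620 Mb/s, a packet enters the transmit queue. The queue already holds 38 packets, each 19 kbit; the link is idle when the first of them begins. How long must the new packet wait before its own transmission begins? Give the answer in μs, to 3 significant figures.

1160 μs

Each queued packet: L/R = 19000/620000000 = 30.6452 μs.
38 queued → 1164.52 μs.
Queuing delay = 1160 μs.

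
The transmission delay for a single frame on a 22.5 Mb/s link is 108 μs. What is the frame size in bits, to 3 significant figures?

2430 bits

L = R × t_tx = 22500000 b/s × 0.000108 s = 2430 bits.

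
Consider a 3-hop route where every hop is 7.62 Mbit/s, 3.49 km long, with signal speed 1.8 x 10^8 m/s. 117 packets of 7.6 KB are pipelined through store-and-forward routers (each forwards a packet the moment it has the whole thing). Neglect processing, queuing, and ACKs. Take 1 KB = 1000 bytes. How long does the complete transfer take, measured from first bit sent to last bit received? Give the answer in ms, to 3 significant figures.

950 ms

Per-hop transmission t_tx = L/R = 60800/7620000 = 7.979 ms.
Per-hop propagation t_prop = 3490/180000000 = 0.0193889 ms.
Pipeline fill: first packet needs 3·t_tx to clear all hops; remaining 116 packets each add one t_tx.
Total = (3+117-1)·t_tx + 3·t_prop = 119·7.979 + 3·0.0193889 = 950 ms.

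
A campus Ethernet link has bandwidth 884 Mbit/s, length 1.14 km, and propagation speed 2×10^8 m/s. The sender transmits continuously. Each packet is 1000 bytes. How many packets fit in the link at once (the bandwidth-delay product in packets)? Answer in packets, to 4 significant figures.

Propagation delay = 1140 / 200000000 = 5.7e-06 s.
BDP = R × t_prop = 884000000 × 5.7e-06 = 5038.8 bits.
In packets of 8000 bits: 0.6299 packets.

0.6299 packets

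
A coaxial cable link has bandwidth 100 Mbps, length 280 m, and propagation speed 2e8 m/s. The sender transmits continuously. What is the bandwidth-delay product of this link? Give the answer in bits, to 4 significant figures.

140.0 bits

Propagation delay = 280 / 200000000 = 1.4e-06 s.
BDP = R × t_prop = 100000000 × 1.4e-06 = 140 bits.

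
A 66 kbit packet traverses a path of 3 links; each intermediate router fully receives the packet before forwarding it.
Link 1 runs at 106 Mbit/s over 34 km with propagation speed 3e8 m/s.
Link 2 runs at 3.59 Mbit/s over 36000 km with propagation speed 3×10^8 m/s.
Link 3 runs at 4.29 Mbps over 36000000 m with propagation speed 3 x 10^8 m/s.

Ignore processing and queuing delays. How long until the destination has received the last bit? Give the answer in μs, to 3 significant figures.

L = 66000 bits.
Transmission delays (L/R per hop): 622.642, 18384.4, 15384.6 μs; sum = 34391.7 μs.
Propagation delays (d/s per hop): 113.333, 120000, 120000 μs; sum = 240113 μs.
End-to-end = 275000 μs.

275000 μs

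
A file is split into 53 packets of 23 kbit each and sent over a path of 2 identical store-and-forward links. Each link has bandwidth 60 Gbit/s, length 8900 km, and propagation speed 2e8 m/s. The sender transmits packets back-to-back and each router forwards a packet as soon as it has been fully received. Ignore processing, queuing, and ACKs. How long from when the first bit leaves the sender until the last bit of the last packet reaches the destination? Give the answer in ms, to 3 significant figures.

Per-hop transmission t_tx = L/R = 23000/60000000000 = 0.000383333 ms.
Per-hop propagation t_prop = 8900000/200000000 = 44.5 ms.
Pipeline fill: first packet needs 2·t_tx to clear all hops; remaining 52 packets each add one t_tx.
Total = (2+53-1)·t_tx + 2·t_prop = 54·0.000383333 + 2·44.5 = 89.0 ms.

89.0 ms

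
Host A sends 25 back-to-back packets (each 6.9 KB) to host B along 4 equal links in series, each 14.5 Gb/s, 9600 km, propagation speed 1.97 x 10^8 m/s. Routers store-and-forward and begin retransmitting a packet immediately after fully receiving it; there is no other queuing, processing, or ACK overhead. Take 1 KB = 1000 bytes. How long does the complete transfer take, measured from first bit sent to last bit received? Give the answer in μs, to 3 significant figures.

Per-hop transmission t_tx = L/R = 55200/14500000000 = 3.8069 μs.
Per-hop propagation t_prop = 9600000/197000000 = 48731 μs.
Pipeline fill: first packet needs 4·t_tx to clear all hops; remaining 24 packets each add one t_tx.
Total = (4+25-1)·t_tx + 4·t_prop = 28·3.8069 + 4·48731 = 195000 μs.

195000 μs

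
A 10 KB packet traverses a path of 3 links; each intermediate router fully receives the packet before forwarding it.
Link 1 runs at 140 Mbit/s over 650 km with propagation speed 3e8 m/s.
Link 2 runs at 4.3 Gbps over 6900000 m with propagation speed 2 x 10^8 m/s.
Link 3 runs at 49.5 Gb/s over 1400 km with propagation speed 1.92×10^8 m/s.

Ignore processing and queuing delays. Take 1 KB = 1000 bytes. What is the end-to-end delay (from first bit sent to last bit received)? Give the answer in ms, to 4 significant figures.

44.55 ms

L = 80000 bits.
Transmission delays (L/R per hop): 0.571429, 0.0186047, 0.00161616 ms; sum = 0.591649 ms.
Propagation delays (d/s per hop): 2.16667, 34.5, 7.29167 ms; sum = 43.9583 ms.
End-to-end = 44.55 ms.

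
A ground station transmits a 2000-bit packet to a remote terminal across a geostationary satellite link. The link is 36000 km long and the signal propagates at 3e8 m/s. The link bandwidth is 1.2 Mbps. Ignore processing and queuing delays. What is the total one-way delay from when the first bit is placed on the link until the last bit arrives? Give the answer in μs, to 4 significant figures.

121700 μs

Transmission delay = L/R = 2000 / 1200000 = 1666.67 μs.
Propagation delay = d/s = 36000000 m / 300000000 m/s = 120000 μs.
Total = 121700 μs.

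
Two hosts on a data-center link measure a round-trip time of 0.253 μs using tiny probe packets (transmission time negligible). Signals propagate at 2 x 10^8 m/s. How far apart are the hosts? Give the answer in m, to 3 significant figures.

25.3 m

One-way propagation = RTT/2 = 0.1265 μs.
d = s × t = 200000000 × 1.265e-07 = 25.3 m.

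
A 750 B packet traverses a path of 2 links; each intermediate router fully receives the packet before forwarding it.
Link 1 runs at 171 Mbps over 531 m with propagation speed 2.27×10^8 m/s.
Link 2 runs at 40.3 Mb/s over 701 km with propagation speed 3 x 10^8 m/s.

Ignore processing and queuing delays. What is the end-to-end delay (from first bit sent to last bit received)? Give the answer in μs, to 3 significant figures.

L = 750 × 8 = 6000 bits.
Transmission delays (L/R per hop): 35.0877, 148.883 μs; sum = 183.971 μs.
Propagation delays (d/s per hop): 2.33921, 2336.67 μs; sum = 2339.01 μs.
End-to-end = 2520 μs.

2520 μs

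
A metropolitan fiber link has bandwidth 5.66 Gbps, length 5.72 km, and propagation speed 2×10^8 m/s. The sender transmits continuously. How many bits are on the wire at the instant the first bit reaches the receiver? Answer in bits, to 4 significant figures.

Propagation delay = 5720 / 200000000 = 2.86e-05 s.
BDP = R × t_prop = 5660000000 × 2.86e-05 = 161876 bits.

161900 bits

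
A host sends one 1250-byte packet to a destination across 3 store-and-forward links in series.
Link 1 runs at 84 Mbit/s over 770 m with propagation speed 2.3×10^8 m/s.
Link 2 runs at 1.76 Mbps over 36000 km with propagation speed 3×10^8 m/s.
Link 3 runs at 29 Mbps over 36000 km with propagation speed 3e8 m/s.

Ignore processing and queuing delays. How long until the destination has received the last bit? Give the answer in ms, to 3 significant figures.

246 ms

L = 1250 × 8 = 10000 bits.
Transmission delays (L/R per hop): 0.119048, 5.68182, 0.344828 ms; sum = 6.14569 ms.
Propagation delays (d/s per hop): 0.00334783, 120, 120 ms; sum = 240.003 ms.
End-to-end = 246 ms.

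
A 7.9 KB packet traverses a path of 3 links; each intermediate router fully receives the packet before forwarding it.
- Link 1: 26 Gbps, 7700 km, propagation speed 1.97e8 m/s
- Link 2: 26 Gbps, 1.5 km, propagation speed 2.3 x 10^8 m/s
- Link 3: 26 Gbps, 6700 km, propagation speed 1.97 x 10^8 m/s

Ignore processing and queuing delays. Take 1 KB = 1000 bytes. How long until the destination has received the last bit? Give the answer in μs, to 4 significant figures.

L = 63200 bits.
Transmission delay per hop = L/R = 63200/26000000000 = 2.43077 μs; 3 hops → 7.29231 μs.
Propagation delays (d/s per hop): 39086.3, 6.52174, 34010.2 μs; sum = 73103 μs.
End-to-end = 73110 μs.

73110 μs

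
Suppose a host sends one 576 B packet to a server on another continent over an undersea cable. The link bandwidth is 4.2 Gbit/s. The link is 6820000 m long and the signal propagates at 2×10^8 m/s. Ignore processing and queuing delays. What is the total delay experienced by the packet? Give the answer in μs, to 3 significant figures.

34100 μs

L = 576 × 8 = 4608 bits.
Transmission delay = L/R = 4608 / 4200000000 = 1.09714 μs.
Propagation delay = d/s = 6820000 m / 200000000 m/s = 34100 μs.
Total = 34100 μs.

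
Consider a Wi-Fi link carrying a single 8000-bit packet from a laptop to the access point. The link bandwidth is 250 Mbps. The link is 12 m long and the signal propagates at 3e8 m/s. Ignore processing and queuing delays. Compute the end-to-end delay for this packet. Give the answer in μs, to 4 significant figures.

32.04 μs

Transmission delay = L/R = 8000 / 250000000 = 32 μs.
Propagation delay = d/s = 12 m / 300000000 m/s = 0.04 μs.
Total = 32.04 μs.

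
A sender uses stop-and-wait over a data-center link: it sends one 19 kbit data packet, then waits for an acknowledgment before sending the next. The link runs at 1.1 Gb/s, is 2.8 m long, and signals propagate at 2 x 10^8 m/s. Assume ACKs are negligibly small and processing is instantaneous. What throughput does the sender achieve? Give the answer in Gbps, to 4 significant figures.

1.098 Gbps

t_tx = L/R = 19000/1100000000 = 1.72727e-05 s.
t_prop = 2.8/200000000 = 1.4e-08 s; RTT = 2.8e-08 s.
Cycle = t_tx + RTT = 1.73007e-05 s.
Throughput = L / cycle = 19000 / 1.73007e-05 = 1.098 Gbps.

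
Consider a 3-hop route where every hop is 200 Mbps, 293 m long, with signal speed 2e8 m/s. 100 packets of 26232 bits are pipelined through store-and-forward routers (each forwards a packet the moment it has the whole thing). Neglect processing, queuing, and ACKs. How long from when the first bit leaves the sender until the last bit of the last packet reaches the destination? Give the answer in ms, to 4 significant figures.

13.38 ms

Per-hop transmission t_tx = L/R = 26232/200000000 = 0.13116 ms.
Per-hop propagation t_prop = 293/200000000 = 0.001465 ms.
Pipeline fill: first packet needs 3·t_tx to clear all hops; remaining 99 packets each add one t_tx.
Total = (3+100-1)·t_tx + 3·t_prop = 102·0.13116 + 3·0.001465 = 13.38 ms.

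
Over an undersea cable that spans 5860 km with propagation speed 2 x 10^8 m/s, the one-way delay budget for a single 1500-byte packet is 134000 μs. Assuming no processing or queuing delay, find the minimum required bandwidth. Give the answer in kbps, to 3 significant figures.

L = 12000 bits.
Propagation delay = 5860000 / 200000000 = 29300 μs.
Transmission budget = 134000 − 29300 = 104700 μs.
R ≥ L / t_tx = 12000 bits / 0.1047 s = 115 kbps.

115 kbps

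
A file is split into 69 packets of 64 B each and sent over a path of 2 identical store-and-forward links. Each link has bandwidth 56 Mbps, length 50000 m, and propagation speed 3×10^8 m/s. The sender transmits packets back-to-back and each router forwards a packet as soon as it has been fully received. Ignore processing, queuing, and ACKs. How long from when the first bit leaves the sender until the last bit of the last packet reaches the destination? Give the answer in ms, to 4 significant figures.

Per-hop transmission t_tx = L/R = 512/56000000 = 0.00914286 ms.
Per-hop propagation t_prop = 50000/300000000 = 0.166667 ms.
Pipeline fill: first packet needs 2·t_tx to clear all hops; remaining 68 packets each add one t_tx.
Total = (2+69-1)·t_tx + 2·t_prop = 70·0.00914286 + 2·0.166667 = 0.9733 ms.

0.9733 ms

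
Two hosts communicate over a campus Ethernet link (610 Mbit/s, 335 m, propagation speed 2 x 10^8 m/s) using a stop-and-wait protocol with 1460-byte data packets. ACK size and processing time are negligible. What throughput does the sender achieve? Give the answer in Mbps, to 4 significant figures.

519.2 Mbps

t_tx = L/R = 11680/610000000 = 1.91475e-05 s.
t_prop = 335/200000000 = 1.675e-06 s; RTT = 3.35e-06 s.
Cycle = t_tx + RTT = 2.24975e-05 s.
Throughput = L / cycle = 11680 / 2.24975e-05 = 519.2 Mbps.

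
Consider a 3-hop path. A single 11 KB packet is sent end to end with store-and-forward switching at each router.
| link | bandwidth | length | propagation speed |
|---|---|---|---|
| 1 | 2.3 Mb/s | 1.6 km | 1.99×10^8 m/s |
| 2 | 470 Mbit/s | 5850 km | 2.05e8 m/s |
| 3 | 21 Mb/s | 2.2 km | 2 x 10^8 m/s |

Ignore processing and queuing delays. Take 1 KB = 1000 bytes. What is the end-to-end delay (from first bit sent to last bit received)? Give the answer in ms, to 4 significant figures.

71.19 ms

L = 88000 bits.
Transmission delays (L/R per hop): 38.2609, 0.187234, 4.19048 ms; sum = 42.6386 ms.
Propagation delays (d/s per hop): 0.0080402, 28.5366, 0.011 ms; sum = 28.5556 ms.
End-to-end = 71.19 ms.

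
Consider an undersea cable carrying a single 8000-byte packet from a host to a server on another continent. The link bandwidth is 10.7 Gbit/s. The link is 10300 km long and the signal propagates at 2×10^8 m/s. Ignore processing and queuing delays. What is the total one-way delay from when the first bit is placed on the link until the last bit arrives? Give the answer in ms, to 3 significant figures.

51.5 ms

L = 8000 × 8 = 64000 bits.
Transmission delay = L/R = 64000 / 10700000000 = 0.00598131 ms.
Propagation delay = d/s = 10300000 m / 200000000 m/s = 51.5 ms.
Total = 51.5 ms.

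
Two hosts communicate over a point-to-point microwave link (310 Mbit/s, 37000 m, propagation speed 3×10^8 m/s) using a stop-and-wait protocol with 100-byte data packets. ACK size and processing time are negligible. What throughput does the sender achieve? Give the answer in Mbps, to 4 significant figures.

3.210 Mbps

t_tx = L/R = 800/310000000 = 2.58065e-06 s.
t_prop = 37000/300000000 = 0.000123333 s; RTT = 0.000246667 s.
Cycle = t_tx + RTT = 0.000249247 s.
Throughput = L / cycle = 800 / 0.000249247 = 3.210 Mbps.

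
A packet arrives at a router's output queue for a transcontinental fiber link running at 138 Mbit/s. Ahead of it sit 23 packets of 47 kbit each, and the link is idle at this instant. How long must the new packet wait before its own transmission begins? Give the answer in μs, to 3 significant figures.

Each queued packet: L/R = 47000/138000000 = 340.58 μs.
23 queued → 7833.33 μs.
Queuing delay = 7830 μs.

7830 μs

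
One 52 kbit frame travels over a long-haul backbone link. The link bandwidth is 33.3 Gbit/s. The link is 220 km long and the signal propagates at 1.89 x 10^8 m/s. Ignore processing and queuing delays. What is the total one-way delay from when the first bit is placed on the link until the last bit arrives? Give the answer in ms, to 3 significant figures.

1.17 ms

L = 52000 bits.
Transmission delay = L/R = 52000 / 3.33e+10 = 0.00156156 ms.
Propagation delay = d/s = 220000 m / 189000000 m/s = 1.16402 ms.
Total = 1.17 ms.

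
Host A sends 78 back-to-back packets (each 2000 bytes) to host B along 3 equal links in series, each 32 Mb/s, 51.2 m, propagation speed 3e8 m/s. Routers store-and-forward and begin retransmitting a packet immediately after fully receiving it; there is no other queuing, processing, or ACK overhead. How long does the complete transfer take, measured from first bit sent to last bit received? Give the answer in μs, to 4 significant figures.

40000 μs

Per-hop transmission t_tx = L/R = 16000/32000000 = 500 μs.
Per-hop propagation t_prop = 51.2/300000000 = 0.170667 μs.
Pipeline fill: first packet needs 3·t_tx to clear all hops; remaining 77 packets each add one t_tx.
Total = (3+78-1)·t_tx + 3·t_prop = 80·500 + 3·0.170667 = 40000 μs.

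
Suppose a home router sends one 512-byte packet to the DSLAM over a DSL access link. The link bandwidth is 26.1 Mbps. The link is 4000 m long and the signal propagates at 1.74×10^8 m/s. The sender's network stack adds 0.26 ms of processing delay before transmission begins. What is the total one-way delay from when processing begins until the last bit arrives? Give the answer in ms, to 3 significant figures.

L = 512 × 8 = 4096 bits.
Transmission delay = L/R = 4096 / 26100000 = 0.156935 ms.
Propagation delay = d/s = 4000 m / 174000000 m/s = 0.0229885 ms.
Plus processing delay 0.26 ms = 0.26 ms.
Total = 0.440 ms.

0.440 ms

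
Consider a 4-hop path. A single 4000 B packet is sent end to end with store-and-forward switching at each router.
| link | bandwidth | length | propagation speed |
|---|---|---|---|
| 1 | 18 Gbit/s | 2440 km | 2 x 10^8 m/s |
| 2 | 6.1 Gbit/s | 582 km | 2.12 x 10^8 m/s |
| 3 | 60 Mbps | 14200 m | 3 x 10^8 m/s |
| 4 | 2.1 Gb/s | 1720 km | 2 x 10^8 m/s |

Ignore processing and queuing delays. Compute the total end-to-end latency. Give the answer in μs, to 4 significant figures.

24150 μs

L = 4000 × 8 = 32000 bits.
Transmission delays (L/R per hop): 1.77778, 5.2459, 533.333, 15.2381 μs; sum = 555.595 μs.
Propagation delays (d/s per hop): 12200, 2745.28, 47.3333, 8600 μs; sum = 23592.6 μs.
End-to-end = 24150 μs.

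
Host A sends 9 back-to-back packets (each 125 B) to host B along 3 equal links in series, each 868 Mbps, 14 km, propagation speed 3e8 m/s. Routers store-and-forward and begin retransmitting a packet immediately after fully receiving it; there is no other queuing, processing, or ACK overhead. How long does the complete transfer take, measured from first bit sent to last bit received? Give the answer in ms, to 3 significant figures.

0.153 ms

Per-hop transmission t_tx = L/R = 1000/868000000 = 0.00115207 ms.
Per-hop propagation t_prop = 14000/300000000 = 0.0466667 ms.
Pipeline fill: first packet needs 3·t_tx to clear all hops; remaining 8 packets each add one t_tx.
Total = (3+9-1)·t_tx + 3·t_prop = 11·0.00115207 + 3·0.0466667 = 0.153 ms.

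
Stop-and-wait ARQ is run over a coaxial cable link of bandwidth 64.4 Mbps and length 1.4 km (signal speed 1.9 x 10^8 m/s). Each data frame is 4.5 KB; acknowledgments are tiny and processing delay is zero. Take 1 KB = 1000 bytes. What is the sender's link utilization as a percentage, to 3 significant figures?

t_tx = L/R = 36000/6.44e+07 = 0.000559006 s.
t_prop = 1400/190000000 = 7.36842e-06 s; RTT = 1.47368e-05 s.
Cycle = t_tx + RTT = 0.000573743 s.
Utilization = t_tx / cycle = 0.000559006/0.000573743 = 97.4 %.

97.4 %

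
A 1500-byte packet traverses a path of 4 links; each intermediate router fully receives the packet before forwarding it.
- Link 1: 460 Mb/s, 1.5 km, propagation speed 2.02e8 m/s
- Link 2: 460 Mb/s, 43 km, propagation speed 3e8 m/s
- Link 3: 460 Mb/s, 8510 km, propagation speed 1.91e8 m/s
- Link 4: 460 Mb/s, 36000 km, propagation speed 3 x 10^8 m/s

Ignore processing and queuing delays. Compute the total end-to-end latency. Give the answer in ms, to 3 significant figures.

165 ms

L = 1500 × 8 = 12000 bits.
Transmission delay per hop = L/R = 12000/460000000 = 0.026087 ms; 4 hops → 0.104348 ms.
Propagation delays (d/s per hop): 0.00742574, 0.143333, 44.555, 120 ms; sum = 164.706 ms.
End-to-end = 165 ms.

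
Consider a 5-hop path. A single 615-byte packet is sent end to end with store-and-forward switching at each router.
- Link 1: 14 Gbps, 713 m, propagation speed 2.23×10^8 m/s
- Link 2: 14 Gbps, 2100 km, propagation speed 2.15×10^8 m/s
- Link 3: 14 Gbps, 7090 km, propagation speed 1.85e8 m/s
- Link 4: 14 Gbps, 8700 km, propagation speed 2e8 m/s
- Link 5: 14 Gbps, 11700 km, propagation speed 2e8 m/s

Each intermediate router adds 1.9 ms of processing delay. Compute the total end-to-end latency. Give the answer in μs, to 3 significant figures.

L = 615 × 8 = 4920 bits.
Transmission delay per hop = L/R = 4920/14000000000 = 0.351429 μs; 5 hops → 1.75714 μs.
Propagation delays (d/s per hop): 3.19731, 9767.44, 38324.3, 43500, 58500 μs; sum = 150095 μs.
Processing at 4 router(s): 4 × 1.9 ms = 7600 μs.
End-to-end = 158000 μs.

158000 μs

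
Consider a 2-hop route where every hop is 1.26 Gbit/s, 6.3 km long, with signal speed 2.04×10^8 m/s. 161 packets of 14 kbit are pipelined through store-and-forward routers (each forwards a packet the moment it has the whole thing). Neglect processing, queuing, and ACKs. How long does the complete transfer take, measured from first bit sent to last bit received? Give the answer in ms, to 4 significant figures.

Per-hop transmission t_tx = L/R = 14000/1260000000 = 0.0111111 ms.
Per-hop propagation t_prop = 6300/204000000 = 0.0308824 ms.
Pipeline fill: first packet needs 2·t_tx to clear all hops; remaining 160 packets each add one t_tx.
Total = (2+161-1)·t_tx + 2·t_prop = 162·0.0111111 + 2·0.0308824 = 1.862 ms.

1.862 ms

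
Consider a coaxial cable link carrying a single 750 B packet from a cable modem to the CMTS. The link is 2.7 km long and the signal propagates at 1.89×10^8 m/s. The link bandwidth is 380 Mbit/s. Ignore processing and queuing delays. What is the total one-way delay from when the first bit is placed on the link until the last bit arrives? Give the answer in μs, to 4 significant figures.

L = 750 × 8 = 6000 bits.
Transmission delay = L/R = 6000 / 380000000 = 15.7895 μs.
Propagation delay = d/s = 2700 m / 189000000 m/s = 14.2857 μs.
Total = 30.08 μs.

30.08 μs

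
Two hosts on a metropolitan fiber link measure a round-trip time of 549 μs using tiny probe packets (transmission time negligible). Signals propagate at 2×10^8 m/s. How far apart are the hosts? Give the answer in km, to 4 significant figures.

One-way propagation = RTT/2 = 274.5 μs.
d = s × t = 200000000 × 0.0002745 = 54.90 km.

54.90 km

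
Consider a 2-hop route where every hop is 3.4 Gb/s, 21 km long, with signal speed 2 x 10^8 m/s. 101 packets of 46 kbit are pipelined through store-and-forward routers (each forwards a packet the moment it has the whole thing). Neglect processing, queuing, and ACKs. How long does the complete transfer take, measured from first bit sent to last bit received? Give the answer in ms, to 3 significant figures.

Per-hop transmission t_tx = L/R = 46000/3400000000 = 0.0135294 ms.
Per-hop propagation t_prop = 21000/200000000 = 0.105 ms.
Pipeline fill: first packet needs 2·t_tx to clear all hops; remaining 100 packets each add one t_tx.
Total = (2+101-1)·t_tx + 2·t_prop = 102·0.0135294 + 2·0.105 = 1.59 ms.

1.59 ms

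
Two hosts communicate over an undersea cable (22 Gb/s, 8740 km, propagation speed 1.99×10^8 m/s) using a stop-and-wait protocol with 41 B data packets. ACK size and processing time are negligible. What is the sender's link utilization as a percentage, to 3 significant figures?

t_tx = L/R = 328/22000000000 = 1.49091e-08 s.
t_prop = 8740000/199000000 = 0.0439196 s; RTT = 0.0878392 s.
Cycle = t_tx + RTT = 0.0878392 s.
Utilization = t_tx / cycle = 1.49091e-08/0.0878392 = 0.0000170 %.

0.0000170 %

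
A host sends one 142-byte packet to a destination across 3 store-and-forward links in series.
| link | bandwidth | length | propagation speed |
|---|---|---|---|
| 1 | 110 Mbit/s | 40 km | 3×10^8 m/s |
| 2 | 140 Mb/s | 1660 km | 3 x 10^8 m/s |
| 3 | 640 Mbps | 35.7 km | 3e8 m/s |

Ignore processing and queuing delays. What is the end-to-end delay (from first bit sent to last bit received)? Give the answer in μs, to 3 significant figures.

L = 142 × 8 = 1136 bits.
Transmission delays (L/R per hop): 10.3273, 8.11429, 1.775 μs; sum = 20.2166 μs.
Propagation delays (d/s per hop): 133.333, 5533.33, 119 μs; sum = 5785.67 μs.
End-to-end = 5810 μs.

5810 μs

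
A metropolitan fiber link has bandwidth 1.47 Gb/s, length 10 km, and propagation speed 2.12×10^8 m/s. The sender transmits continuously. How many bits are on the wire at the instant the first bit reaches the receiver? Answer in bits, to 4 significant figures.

Propagation delay = 10000 / 212000000 = 4.71698e-05 s.
BDP = R × t_prop = 1470000000 × 4.71698e-05 = 69339.6 bits.

69340 bits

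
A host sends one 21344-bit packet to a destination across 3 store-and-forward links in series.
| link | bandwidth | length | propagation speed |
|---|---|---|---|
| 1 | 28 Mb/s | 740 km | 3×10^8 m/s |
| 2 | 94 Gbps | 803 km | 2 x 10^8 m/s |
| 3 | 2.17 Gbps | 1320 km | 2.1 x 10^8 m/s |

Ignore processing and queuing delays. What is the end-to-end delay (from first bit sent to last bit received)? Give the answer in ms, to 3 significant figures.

Transmission delays (L/R per hop): 0.762286, 0.000227064, 0.00983594 ms; sum = 0.772349 ms.
Propagation delays (d/s per hop): 2.46667, 4.015, 6.28571 ms; sum = 12.7674 ms.
End-to-end = 13.5 ms.

13.5 ms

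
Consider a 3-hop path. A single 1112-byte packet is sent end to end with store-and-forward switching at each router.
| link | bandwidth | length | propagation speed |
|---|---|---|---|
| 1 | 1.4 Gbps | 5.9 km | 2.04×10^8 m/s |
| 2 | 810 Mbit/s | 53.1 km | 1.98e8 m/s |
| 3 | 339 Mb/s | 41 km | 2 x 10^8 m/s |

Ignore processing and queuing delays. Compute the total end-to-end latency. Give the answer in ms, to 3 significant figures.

L = 1112 × 8 = 8896 bits.
Transmission delays (L/R per hop): 0.00635429, 0.0109827, 0.0262419 ms; sum = 0.0435789 ms.
Propagation delays (d/s per hop): 0.0289216, 0.268182, 0.205 ms; sum = 0.502103 ms.
End-to-end = 0.546 ms.

0.546 ms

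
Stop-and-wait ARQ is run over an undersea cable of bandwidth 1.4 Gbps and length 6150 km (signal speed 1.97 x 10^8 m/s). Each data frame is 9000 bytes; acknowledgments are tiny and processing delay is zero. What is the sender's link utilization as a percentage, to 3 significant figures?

t_tx = L/R = 72000/1400000000 = 5.14286e-05 s.
t_prop = 6150000/197000000 = 0.0312183 s; RTT = 0.0624365 s.
Cycle = t_tx + RTT = 0.062488 s.
Utilization = t_tx / cycle = 5.14286e-05/0.062488 = 0.0823 %.

0.0823 %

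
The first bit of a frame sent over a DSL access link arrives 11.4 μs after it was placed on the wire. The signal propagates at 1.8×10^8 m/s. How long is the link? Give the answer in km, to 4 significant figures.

2.052 km

d = s × t_prop = 180000000 × 1.14e-05 = 2.052 km.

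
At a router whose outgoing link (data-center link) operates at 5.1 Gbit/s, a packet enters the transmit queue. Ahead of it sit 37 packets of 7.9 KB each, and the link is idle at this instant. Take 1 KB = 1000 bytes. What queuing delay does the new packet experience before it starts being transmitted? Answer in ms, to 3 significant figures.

Each queued packet: L/R = 63200/5100000000 = 0.0123922 ms.
37 queued → 0.45851 ms.
Queuing delay = 0.459 ms.

0.459 ms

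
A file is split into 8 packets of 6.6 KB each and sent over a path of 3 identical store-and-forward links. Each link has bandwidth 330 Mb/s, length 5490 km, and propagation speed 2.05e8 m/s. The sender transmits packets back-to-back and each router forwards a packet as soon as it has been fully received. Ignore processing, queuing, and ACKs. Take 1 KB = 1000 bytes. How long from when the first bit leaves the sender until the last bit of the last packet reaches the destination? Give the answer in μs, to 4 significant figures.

Per-hop transmission t_tx = L/R = 52800/330000000 = 160 μs.
Per-hop propagation t_prop = 5490000/2.05e+08 = 26780.5 μs.
Pipeline fill: first packet needs 3·t_tx to clear all hops; remaining 7 packets each add one t_tx.
Total = (3+8-1)·t_tx + 3·t_prop = 10·160 + 3·26780.5 = 81940 μs.

81940 μs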